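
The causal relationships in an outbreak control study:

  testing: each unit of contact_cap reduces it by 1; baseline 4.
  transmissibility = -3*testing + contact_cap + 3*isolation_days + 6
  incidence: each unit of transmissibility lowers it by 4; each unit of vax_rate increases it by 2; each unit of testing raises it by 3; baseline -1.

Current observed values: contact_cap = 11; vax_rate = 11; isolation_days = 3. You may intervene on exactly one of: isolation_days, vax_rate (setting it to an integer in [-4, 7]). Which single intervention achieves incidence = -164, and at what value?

Intervening on isolation_days: with other inputs at their observed values, incidence = -12*isolation_days - 152. Solving for -164 gives isolation_days = 1, within [-4, 7].
Intervening on vax_rate: incidence = 2*vax_rate - 210. Reaching -164 requires vax_rate = 23, outside [-4, 7].

set isolation_days = 1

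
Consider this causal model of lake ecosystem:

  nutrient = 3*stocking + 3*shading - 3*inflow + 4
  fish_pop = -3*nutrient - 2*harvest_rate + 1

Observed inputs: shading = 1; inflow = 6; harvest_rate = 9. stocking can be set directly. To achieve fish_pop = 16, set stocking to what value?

Substituting into the nutrient equation gives nutrient = 3*stocking - 11.
Substituting into the fish_pop equation gives fish_pop = -9*stocking + 16.
Solve -9*stocking + 16 = 16: stocking = (16 - 16) / -9 = 0.

stocking = 0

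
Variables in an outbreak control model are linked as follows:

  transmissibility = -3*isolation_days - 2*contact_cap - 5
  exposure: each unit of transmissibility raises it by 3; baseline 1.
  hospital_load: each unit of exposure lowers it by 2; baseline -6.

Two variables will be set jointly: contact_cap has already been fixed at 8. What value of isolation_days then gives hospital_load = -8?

isolation_days = -7

With contact_cap held at 8:
Substituting into the transmissibility equation gives transmissibility = -3*isolation_days - 21.
Substituting into the exposure equation gives exposure = -9*isolation_days - 62.
So hospital_load = 18*isolation_days + 118.
Solve 18*isolation_days + 118 = -8: isolation_days = (-8 - 118) / 18 = -7.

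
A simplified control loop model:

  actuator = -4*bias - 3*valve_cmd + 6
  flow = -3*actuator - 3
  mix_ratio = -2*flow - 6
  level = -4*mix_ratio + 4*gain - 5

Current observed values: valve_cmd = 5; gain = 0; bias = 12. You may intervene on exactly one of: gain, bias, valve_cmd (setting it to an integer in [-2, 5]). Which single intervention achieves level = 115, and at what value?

set bias = -1

Intervening on gain: level = 4*gain + 1363. Reaching 115 requires gain = -312, outside [-2, 5].
Intervening on bias: with other inputs at their observed values, level = 96*bias + 211. Solving for 115 gives bias = -1, within [-2, 5].
Intervening on valve_cmd: level = 72*valve_cmd + 1003. Reaching 115 requires valve_cmd = -37/3, not an integer.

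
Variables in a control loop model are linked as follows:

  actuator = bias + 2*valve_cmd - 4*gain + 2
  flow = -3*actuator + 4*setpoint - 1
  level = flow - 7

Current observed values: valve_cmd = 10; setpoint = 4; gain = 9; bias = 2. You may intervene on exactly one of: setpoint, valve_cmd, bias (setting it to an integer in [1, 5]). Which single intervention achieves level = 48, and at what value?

set setpoint = 5

Intervening on setpoint: with other inputs at their observed values, level = 4*setpoint + 28. Solving for 48 gives setpoint = 5, within [1, 5].
Intervening on valve_cmd: level = -6*valve_cmd + 104. Reaching 48 requires valve_cmd = 28/3, not an integer.
Intervening on bias: level = -3*bias + 50. Reaching 48 requires bias = 2/3, not an integer.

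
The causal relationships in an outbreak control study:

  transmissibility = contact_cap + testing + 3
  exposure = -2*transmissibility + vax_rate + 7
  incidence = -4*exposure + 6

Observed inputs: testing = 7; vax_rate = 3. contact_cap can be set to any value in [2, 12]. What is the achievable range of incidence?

62 to 142

Substituting into the transmissibility equation gives transmissibility = contact_cap + 10.
This gives exposure = -2*contact_cap - 10.
incidence becomes 8*contact_cap + 46.
Linear in contact_cap, so extremes are at the endpoints: contact_cap = 2 gives incidence = 62; contact_cap = 12 gives incidence = 142.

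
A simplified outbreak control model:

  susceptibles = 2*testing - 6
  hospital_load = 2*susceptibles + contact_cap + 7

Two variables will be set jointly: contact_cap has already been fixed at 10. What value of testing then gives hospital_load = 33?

With contact_cap held at 10:
Substituting into the hospital_load equation gives hospital_load = 4*testing + 5.
Solve 4*testing + 5 = 33: testing = (33 - 5) / 4 = 7.

testing = 7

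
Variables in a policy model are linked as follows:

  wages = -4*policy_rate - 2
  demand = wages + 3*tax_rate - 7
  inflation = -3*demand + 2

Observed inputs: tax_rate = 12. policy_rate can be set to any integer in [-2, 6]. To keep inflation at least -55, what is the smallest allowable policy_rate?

Substituting into the demand equation gives demand = -4*policy_rate + 27.
So inflation = 12*policy_rate - 79.
Require 12*policy_rate - 79 ≥ -55, so policy_rate ≥ 2.
The smallest integer in [-2, 6] satisfying this is 2.

policy_rate = 2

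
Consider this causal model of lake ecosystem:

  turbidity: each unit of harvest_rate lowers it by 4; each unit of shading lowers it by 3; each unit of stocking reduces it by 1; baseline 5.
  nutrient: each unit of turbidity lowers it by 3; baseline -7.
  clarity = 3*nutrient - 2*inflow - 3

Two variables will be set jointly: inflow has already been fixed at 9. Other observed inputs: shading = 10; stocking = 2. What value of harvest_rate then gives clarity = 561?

With inflow held at 9:
Substituting into the turbidity equation gives turbidity = -4*harvest_rate - 27.
So nutrient = 12*harvest_rate + 74.
So clarity = 36*harvest_rate + 201.
Solve 36*harvest_rate + 201 = 561: harvest_rate = (561 - 201) / 36 = 10.

harvest_rate = 10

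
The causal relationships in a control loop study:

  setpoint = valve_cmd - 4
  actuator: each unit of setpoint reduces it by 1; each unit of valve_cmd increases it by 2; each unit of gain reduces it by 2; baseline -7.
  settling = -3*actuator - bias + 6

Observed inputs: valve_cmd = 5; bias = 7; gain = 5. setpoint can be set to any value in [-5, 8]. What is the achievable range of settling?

5 to 44

Intervening on setpoint fixes its value directly, overriding its dependence on valve_cmd.
Substituting into the actuator equation gives actuator = -setpoint - 7.
settling becomes 3*setpoint + 20.
Linear in setpoint, so extremes are at the endpoints: setpoint = -5 gives settling = 5; setpoint = 8 gives settling = 44.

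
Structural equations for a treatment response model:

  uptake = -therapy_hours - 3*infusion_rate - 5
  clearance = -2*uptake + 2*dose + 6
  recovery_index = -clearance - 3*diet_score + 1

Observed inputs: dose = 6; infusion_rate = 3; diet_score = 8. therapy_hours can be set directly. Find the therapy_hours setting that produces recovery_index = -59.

Substituting into the uptake equation gives uptake = -therapy_hours - 14.
clearance becomes 2*therapy_hours + 46.
Substituting into the recovery_index equation gives recovery_index = -2*therapy_hours - 69.
Solve -2*therapy_hours - 69 = -59: therapy_hours = (-59 + 69) / -2 = -5.

therapy_hours = -5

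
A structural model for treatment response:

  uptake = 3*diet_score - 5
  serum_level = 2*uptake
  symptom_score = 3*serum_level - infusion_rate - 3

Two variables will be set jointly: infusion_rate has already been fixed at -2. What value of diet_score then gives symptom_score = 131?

diet_score = 9

With infusion_rate held at -2:
Substituting into the serum_level equation gives serum_level = 6*diet_score - 10.
Substituting into the symptom_score equation gives symptom_score = 18*diet_score - 31.
Solve 18*diet_score - 31 = 131: diet_score = (131 + 31) / 18 = 9.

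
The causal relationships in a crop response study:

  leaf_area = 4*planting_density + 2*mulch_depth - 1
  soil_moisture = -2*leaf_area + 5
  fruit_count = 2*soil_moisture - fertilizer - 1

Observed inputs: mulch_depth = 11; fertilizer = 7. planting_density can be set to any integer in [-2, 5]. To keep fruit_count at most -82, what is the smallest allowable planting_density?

Substituting into the leaf_area equation gives leaf_area = 4*planting_density + 21.
This gives soil_moisture = -8*planting_density - 37.
Substituting into the fruit_count equation gives fruit_count = -16*planting_density - 82.
Require -16*planting_density - 82 ≤ -82, so planting_density ≥ 0.
The smallest integer in [-2, 5] satisfying this is 0.

planting_density = 0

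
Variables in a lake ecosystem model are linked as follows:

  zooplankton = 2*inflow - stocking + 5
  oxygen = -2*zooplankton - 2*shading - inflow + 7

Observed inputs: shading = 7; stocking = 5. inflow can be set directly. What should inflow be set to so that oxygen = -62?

Substituting into the zooplankton equation gives zooplankton = 2*inflow.
Substituting into the oxygen equation gives oxygen = -5*inflow - 7.
Solve -5*inflow - 7 = -62: inflow = (-62 + 7) / -5 = 11.

inflow = 11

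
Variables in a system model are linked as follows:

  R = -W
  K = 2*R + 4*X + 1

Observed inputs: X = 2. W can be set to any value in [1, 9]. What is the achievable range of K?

-9 to 7

Substituting into the K equation gives K = -2*W + 9.
Linear in W, so extremes are at the endpoints: W = 1 gives K = 7; W = 9 gives K = -9.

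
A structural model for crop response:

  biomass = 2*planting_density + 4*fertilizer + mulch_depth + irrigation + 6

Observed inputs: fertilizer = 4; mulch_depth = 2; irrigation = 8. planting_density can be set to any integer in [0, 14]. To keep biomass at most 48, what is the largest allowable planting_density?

planting_density = 8

Substituting into the biomass equation gives biomass = 2*planting_density + 32.
Require 2*planting_density + 32 ≤ 48, so planting_density ≤ 8.
The largest integer in [0, 14] satisfying this is 8.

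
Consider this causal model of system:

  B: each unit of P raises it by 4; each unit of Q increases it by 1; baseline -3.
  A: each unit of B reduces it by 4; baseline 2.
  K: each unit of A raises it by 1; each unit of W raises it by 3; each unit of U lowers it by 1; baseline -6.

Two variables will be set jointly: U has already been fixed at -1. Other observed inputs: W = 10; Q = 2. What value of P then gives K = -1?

With U held at -1:
Substituting into the B equation gives B = 4*P - 1.
Substituting into the A equation gives A = -16*P + 6.
Substituting into the K equation gives K = -16*P + 31.
Solve -16*P + 31 = -1: P = (-1 - 31) / -16 = 2.

P = 2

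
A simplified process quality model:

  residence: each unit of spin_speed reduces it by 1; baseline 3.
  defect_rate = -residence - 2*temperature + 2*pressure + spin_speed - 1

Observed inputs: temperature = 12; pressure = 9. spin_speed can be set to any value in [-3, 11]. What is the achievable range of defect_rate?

Substituting into the defect_rate equation gives defect_rate = 2*spin_speed - 10.
Linear in spin_speed, so extremes are at the endpoints: spin_speed = -3 gives defect_rate = -16; spin_speed = 11 gives defect_rate = 12.

-16 to 12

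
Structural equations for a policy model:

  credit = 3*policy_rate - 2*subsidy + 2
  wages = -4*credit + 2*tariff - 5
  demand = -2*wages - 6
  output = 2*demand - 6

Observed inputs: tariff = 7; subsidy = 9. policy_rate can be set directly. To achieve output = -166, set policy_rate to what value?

Substituting into the credit equation gives credit = 3*policy_rate - 16.
So wages = -12*policy_rate + 73.
Substituting into the demand equation gives demand = 24*policy_rate - 152.
Substituting into the output equation gives output = 48*policy_rate - 310.
Solve 48*policy_rate - 310 = -166: policy_rate = (-166 + 310) / 48 = 3.

policy_rate = 3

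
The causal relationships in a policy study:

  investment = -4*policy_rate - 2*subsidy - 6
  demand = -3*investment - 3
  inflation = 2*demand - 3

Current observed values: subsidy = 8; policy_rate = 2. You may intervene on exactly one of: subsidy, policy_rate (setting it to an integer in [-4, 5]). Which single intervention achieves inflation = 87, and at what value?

set subsidy = 1

Intervening on subsidy: with other inputs at their observed values, inflation = 12*subsidy + 75. Solving for 87 gives subsidy = 1, within [-4, 5].
Intervening on policy_rate: inflation = 24*policy_rate + 123. Reaching 87 requires policy_rate = -3/2, not an integer.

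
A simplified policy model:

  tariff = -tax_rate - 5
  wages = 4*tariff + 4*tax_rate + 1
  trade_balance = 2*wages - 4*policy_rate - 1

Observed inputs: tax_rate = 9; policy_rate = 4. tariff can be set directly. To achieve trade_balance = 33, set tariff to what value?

Intervening on tariff fixes its value directly, overriding its dependence on tax_rate.
Substituting into the wages equation gives wages = 4*tariff + 37.
Substituting into the trade_balance equation gives trade_balance = 8*tariff + 57.
Solve 8*tariff + 57 = 33: tariff = (33 - 57) / 8 = -3.

tariff = -3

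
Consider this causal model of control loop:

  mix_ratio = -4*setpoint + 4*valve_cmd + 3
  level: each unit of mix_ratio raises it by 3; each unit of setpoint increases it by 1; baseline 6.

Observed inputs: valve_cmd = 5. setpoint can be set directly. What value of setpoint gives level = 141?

Substituting into the mix_ratio equation gives mix_ratio = -4*setpoint + 23.
So level = -11*setpoint + 75.
Solve -11*setpoint + 75 = 141: setpoint = (141 - 75) / -11 = -6.

setpoint = -6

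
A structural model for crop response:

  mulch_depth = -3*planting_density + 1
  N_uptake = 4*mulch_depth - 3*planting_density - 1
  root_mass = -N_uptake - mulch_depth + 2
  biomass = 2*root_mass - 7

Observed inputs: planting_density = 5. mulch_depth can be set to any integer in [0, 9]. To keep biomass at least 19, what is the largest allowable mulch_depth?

mulch_depth = 1

Intervening on mulch_depth fixes its value directly, overriding its dependence on planting_density.
Substituting into the N_uptake equation gives N_uptake = 4*mulch_depth - 16.
root_mass becomes -5*mulch_depth + 18.
Substituting into the biomass equation gives biomass = -10*mulch_depth + 29.
Require -10*mulch_depth + 29 ≥ 19, so mulch_depth ≤ 1.
The largest integer in [0, 9] satisfying this is 1.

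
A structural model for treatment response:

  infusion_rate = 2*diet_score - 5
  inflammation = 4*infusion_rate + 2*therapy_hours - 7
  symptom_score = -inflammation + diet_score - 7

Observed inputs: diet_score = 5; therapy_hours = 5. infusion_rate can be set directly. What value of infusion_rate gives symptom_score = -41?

Intervening on infusion_rate fixes its value directly, overriding its dependence on diet_score.
Substituting into the inflammation equation gives inflammation = 4*infusion_rate + 3.
This gives symptom_score = -4*infusion_rate - 5.
Solve -4*infusion_rate - 5 = -41: infusion_rate = (-41 + 5) / -4 = 9.

infusion_rate = 9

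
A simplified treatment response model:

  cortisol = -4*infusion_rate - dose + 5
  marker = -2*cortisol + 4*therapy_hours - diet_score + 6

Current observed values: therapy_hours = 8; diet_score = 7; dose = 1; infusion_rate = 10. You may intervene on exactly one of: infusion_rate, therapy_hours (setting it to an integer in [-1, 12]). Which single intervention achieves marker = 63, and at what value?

set infusion_rate = 5

Intervening on infusion_rate: with other inputs at their observed values, marker = 8*infusion_rate + 23. Solving for 63 gives infusion_rate = 5, within [-1, 12].
Intervening on therapy_hours: marker = 4*therapy_hours + 71. Reaching 63 requires therapy_hours = -2, outside [-1, 12].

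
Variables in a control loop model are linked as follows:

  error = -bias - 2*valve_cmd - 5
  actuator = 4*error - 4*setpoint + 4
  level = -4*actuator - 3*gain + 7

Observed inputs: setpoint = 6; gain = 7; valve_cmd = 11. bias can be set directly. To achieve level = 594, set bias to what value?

Substituting into the error equation gives error = -bias - 27.
So actuator = -4*bias - 128.
level becomes 16*bias + 498.
Solve 16*bias + 498 = 594: bias = (594 - 498) / 16 = 6.

bias = 6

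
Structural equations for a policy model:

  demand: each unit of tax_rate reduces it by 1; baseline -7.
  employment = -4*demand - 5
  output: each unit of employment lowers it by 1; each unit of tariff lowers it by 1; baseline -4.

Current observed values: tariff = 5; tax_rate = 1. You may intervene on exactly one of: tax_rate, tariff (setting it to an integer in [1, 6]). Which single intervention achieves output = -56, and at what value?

Intervening on tax_rate: with other inputs at their observed values, output = -4*tax_rate - 32. Solving for -56 gives tax_rate = 6, within [1, 6].
Intervening on tariff: output = -tariff - 31. Reaching -56 requires tariff = 25, outside [1, 6].

set tax_rate = 6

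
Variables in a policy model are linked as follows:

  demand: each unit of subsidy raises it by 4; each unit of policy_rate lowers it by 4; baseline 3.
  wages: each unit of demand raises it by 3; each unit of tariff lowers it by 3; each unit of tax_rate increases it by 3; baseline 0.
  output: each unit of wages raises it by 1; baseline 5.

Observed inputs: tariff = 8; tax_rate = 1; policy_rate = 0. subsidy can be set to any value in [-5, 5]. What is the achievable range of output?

Substituting into the demand equation gives demand = 4*subsidy + 3.
Substituting into the wages equation gives wages = 12*subsidy - 12.
Substituting into the output equation gives output = 12*subsidy - 7.
Linear in subsidy, so extremes are at the endpoints: subsidy = -5 gives output = -67; subsidy = 5 gives output = 53.

-67 to 53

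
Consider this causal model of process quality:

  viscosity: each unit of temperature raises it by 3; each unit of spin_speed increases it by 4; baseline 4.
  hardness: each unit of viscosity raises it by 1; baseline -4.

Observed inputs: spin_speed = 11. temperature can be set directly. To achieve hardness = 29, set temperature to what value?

temperature = -5

Substituting into the viscosity equation gives viscosity = 3*temperature + 48.
Substituting into the hardness equation gives hardness = 3*temperature + 44.
Solve 3*temperature + 44 = 29: temperature = (29 - 44) / 3 = -5.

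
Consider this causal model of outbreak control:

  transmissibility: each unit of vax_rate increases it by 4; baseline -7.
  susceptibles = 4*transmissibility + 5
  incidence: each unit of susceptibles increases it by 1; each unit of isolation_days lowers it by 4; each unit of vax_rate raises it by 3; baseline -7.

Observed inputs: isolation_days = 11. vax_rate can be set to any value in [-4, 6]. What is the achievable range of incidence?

Substituting into the susceptibles equation gives susceptibles = 16*vax_rate - 23.
Substituting into the incidence equation gives incidence = 19*vax_rate - 74.
Linear in vax_rate, so extremes are at the endpoints: vax_rate = -4 gives incidence = -150; vax_rate = 6 gives incidence = 40.

-150 to 40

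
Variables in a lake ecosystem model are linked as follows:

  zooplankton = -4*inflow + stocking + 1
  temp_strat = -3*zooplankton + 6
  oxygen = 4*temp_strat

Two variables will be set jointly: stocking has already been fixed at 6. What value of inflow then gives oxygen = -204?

With stocking held at 6:
Substituting into the zooplankton equation gives zooplankton = -4*inflow + 7.
temp_strat becomes 12*inflow - 15.
So oxygen = 48*inflow - 60.
Solve 48*inflow - 60 = -204: inflow = (-204 + 60) / 48 = -3.

inflow = -3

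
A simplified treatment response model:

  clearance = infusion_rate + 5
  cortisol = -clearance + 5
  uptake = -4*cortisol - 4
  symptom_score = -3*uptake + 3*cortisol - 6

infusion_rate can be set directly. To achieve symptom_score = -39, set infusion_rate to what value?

infusion_rate = 3

Substituting into the cortisol equation gives cortisol = -infusion_rate.
Substituting into the uptake equation gives uptake = 4*infusion_rate - 4.
So symptom_score = -15*infusion_rate + 6.
Solve -15*infusion_rate + 6 = -39: infusion_rate = (-39 - 6) / -15 = 3.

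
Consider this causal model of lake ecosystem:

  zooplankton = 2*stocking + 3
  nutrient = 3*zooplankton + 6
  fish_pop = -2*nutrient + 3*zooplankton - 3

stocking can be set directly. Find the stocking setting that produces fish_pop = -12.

Substituting into the nutrient equation gives nutrient = 6*stocking + 15.
This gives fish_pop = -6*stocking - 24.
Solve -6*stocking - 24 = -12: stocking = (-12 + 24) / -6 = -2.

stocking = -2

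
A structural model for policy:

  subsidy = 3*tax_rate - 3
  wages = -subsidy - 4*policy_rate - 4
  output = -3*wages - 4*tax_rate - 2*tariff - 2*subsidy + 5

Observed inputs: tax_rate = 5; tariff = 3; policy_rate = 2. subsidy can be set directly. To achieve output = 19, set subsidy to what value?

subsidy = 4

Intervening on subsidy fixes its value directly, overriding its dependence on tax_rate.
Substituting into the wages equation gives wages = -subsidy - 12.
So output = subsidy + 15.
Solve subsidy + 15 = 19: subsidy = (19 - 15) / 1 = 4.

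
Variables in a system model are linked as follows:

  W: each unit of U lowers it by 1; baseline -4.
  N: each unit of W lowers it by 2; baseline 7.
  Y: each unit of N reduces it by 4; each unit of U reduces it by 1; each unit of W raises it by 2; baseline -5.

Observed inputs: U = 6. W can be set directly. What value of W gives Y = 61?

W = 10

Intervening on W fixes its value directly, overriding its dependence on U.
Substituting into the Y equation gives Y = 10*W - 39.
Solve 10*W - 39 = 61: W = (61 + 39) / 10 = 10.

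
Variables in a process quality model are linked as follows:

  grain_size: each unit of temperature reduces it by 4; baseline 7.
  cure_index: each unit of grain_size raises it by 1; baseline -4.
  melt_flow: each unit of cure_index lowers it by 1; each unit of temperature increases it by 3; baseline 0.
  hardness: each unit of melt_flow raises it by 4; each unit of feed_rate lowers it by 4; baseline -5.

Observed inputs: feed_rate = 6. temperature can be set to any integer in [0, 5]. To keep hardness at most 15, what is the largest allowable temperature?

Substituting into the cure_index equation gives cure_index = -4*temperature + 3.
Substituting into the melt_flow equation gives melt_flow = 7*temperature - 3.
hardness becomes 28*temperature - 41.
Require 28*temperature - 41 ≤ 15, so temperature ≤ 2.
The largest integer in [0, 5] satisfying this is 2.

temperature = 2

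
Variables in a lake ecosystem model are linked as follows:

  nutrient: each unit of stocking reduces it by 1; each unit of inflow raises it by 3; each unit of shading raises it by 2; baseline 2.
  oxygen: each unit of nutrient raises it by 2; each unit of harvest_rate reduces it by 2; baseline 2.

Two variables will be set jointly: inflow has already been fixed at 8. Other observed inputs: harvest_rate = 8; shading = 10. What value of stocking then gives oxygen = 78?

With inflow held at 8:
Substituting into the nutrient equation gives nutrient = -stocking + 46.
oxygen becomes -2*stocking + 78.
Solve -2*stocking + 78 = 78: stocking = (78 - 78) / -2 = 0.

stocking = 0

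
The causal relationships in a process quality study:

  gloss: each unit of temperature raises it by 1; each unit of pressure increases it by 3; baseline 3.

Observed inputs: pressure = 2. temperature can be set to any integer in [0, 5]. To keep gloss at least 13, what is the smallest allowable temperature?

Substituting into the gloss equation gives gloss = temperature + 9.
Require temperature + 9 ≥ 13, so temperature ≥ 4.
The smallest integer in [0, 5] satisfying this is 4.

temperature = 4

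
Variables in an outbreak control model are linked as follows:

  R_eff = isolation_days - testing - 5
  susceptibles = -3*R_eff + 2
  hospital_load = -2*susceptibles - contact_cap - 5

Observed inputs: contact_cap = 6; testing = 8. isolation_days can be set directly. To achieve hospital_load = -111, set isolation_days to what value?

Substituting into the R_eff equation gives R_eff = isolation_days - 13.
susceptibles becomes -3*isolation_days + 41.
So hospital_load = 6*isolation_days - 93.
Solve 6*isolation_days - 93 = -111: isolation_days = (-111 + 93) / 6 = -3.

isolation_days = -3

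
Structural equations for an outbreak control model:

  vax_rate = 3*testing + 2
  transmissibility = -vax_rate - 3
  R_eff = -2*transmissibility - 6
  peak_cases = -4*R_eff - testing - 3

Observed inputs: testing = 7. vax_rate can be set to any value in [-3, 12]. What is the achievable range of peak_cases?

Intervening on vax_rate fixes its value directly, overriding its dependence on testing.
Substituting into the R_eff equation gives R_eff = 2*vax_rate.
peak_cases becomes -8*vax_rate - 10.
Linear in vax_rate, so extremes are at the endpoints: vax_rate = -3 gives peak_cases = 14; vax_rate = 12 gives peak_cases = -106.

-106 to 14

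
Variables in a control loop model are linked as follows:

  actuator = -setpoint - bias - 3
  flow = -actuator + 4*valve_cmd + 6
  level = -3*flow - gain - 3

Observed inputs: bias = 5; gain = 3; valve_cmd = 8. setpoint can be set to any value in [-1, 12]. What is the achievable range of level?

-180 to -141

Substituting into the actuator equation gives actuator = -setpoint - 8.
Substituting into the flow equation gives flow = setpoint + 46.
Substituting into the level equation gives level = -3*setpoint - 144.
Linear in setpoint, so extremes are at the endpoints: setpoint = -1 gives level = -141; setpoint = 12 gives level = -180.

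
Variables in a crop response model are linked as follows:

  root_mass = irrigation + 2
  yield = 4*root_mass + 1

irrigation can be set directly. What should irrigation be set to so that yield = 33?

Substituting into the yield equation gives yield = 4*irrigation + 9.
Solve 4*irrigation + 9 = 33: irrigation = (33 - 9) / 4 = 6.

irrigation = 6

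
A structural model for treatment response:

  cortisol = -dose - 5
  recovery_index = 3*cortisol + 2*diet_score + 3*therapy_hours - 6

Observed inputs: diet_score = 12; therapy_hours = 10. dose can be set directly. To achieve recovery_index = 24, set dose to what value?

dose = 3

Substituting into the recovery_index equation gives recovery_index = -3*dose + 33.
Solve -3*dose + 33 = 24: dose = (24 - 33) / -3 = 3.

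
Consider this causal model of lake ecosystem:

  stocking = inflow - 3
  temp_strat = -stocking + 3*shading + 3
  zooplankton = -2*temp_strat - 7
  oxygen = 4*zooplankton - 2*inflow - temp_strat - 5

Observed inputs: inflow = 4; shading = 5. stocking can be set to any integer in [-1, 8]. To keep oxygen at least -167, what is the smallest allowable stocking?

Intervening on stocking fixes its value directly, overriding its dependence on inflow.
Substituting into the temp_strat equation gives temp_strat = -stocking + 18.
So zooplankton = 2*stocking - 43.
Substituting into the oxygen equation gives oxygen = 9*stocking - 203.
Require 9*stocking - 203 ≥ -167, so stocking ≥ 4.
The smallest integer in [-1, 8] satisfying this is 4.

stocking = 4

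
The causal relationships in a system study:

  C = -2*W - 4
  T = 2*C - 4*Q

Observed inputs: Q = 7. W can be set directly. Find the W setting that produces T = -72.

W = 9

Substituting into the T equation gives T = -4*W - 36.
Solve -4*W - 36 = -72: W = (-72 + 36) / -4 = 9.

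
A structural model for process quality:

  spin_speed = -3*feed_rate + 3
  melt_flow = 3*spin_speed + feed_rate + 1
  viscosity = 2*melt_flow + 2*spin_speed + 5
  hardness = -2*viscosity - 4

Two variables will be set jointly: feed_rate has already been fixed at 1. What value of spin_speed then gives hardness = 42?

spin_speed = -4

With feed_rate held at 1:
Intervening on spin_speed fixes its value directly, overriding its dependence on feed_rate.
Substituting into the melt_flow equation gives melt_flow = 3*spin_speed + 2.
viscosity becomes 8*spin_speed + 9.
So hardness = -16*spin_speed - 22.
Solve -16*spin_speed - 22 = 42: spin_speed = (42 + 22) / -16 = -4.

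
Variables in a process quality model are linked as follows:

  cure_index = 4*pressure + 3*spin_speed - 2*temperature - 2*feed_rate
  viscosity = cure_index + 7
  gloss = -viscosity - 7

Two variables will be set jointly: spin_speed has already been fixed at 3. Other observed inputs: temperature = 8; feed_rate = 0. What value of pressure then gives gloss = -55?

pressure = 12

With spin_speed held at 3:
Substituting into the cure_index equation gives cure_index = 4*pressure - 7.
Substituting into the viscosity equation gives viscosity = 4*pressure.
Substituting into the gloss equation gives gloss = -4*pressure - 7.
Solve -4*pressure - 7 = -55: pressure = (-55 + 7) / -4 = 12.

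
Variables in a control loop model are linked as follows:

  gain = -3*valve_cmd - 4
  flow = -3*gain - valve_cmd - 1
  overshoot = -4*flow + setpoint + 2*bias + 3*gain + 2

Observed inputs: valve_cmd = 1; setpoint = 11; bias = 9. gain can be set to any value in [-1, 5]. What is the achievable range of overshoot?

Intervening on gain fixes its value directly, overriding its dependence on valve_cmd.
Substituting into the flow equation gives flow = -3*gain - 2.
overshoot becomes 15*gain + 39.
Linear in gain, so extremes are at the endpoints: gain = -1 gives overshoot = 24; gain = 5 gives overshoot = 114.

24 to 114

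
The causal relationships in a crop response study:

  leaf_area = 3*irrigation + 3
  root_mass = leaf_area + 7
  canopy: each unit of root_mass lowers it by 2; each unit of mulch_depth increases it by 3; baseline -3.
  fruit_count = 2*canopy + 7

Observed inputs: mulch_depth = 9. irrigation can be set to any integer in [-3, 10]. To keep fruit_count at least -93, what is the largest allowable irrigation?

Substituting into the root_mass equation gives root_mass = 3*irrigation + 10.
Substituting into the canopy equation gives canopy = -6*irrigation + 4.
This gives fruit_count = -12*irrigation + 15.
Require -12*irrigation + 15 ≥ -93, so irrigation ≤ 9.
The largest integer in [-3, 10] satisfying this is 9.

irrigation = 9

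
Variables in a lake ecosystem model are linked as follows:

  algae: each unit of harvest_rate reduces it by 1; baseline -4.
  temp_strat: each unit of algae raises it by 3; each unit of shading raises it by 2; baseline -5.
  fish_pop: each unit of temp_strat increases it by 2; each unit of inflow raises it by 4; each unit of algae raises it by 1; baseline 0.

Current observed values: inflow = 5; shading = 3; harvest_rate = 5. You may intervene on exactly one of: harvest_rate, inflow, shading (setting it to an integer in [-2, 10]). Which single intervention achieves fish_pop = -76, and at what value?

Intervening on harvest_rate: with other inputs at their observed values, fish_pop = -7*harvest_rate - 6. Solving for -76 gives harvest_rate = 10, within [-2, 10].
Intervening on inflow: fish_pop = 4*inflow - 61. Reaching -76 requires inflow = -15/4, not an integer.
Intervening on shading: fish_pop = 4*shading - 53. Reaching -76 requires shading = -23/4, not an integer.

set harvest_rate = 10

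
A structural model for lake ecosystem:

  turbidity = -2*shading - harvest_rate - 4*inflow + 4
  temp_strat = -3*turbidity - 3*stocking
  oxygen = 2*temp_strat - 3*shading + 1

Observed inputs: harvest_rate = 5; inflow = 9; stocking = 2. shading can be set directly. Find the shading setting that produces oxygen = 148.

shading = -7

Substituting into the turbidity equation gives turbidity = -2*shading - 37.
Substituting into the temp_strat equation gives temp_strat = 6*shading + 105.
Substituting into the oxygen equation gives oxygen = 9*shading + 211.
Solve 9*shading + 211 = 148: shading = (148 - 211) / 9 = -7.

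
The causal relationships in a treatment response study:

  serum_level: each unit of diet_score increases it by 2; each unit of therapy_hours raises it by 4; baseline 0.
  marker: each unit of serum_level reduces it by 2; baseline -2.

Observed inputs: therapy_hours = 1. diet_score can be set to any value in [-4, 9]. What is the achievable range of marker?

Substituting into the serum_level equation gives serum_level = 2*diet_score + 4.
Substituting into the marker equation gives marker = -4*diet_score - 10.
Linear in diet_score, so extremes are at the endpoints: diet_score = -4 gives marker = 6; diet_score = 9 gives marker = -46.

-46 to 6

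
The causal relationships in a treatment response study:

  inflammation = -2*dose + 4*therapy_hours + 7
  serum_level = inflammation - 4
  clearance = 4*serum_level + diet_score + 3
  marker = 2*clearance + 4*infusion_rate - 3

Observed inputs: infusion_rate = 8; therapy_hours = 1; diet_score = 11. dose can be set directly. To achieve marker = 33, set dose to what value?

dose = 5

Substituting into the inflammation equation gives inflammation = -2*dose + 11.
Substituting into the serum_level equation gives serum_level = -2*dose + 7.
Substituting into the clearance equation gives clearance = -8*dose + 42.
This gives marker = -16*dose + 113.
Solve -16*dose + 113 = 33: dose = (33 - 113) / -16 = 5.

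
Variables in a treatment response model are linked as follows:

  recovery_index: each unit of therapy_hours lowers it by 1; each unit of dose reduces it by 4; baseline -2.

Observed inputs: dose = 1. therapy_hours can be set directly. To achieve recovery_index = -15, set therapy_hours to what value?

Substituting into the recovery_index equation gives recovery_index = -therapy_hours - 6.
Solve -therapy_hours - 6 = -15: therapy_hours = (-15 + 6) / -1 = 9.

therapy_hours = 9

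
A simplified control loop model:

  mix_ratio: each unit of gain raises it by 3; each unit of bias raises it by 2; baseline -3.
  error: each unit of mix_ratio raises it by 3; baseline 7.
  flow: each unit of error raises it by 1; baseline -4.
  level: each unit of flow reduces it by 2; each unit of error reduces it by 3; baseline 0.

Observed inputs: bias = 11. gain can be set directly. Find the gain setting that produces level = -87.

Substituting into the mix_ratio equation gives mix_ratio = 3*gain + 19.
Substituting into the error equation gives error = 9*gain + 64.
flow becomes 9*gain + 60.
Substituting into the level equation gives level = -45*gain - 312.
Solve -45*gain - 312 = -87: gain = (-87 + 312) / -45 = -5.

gain = -5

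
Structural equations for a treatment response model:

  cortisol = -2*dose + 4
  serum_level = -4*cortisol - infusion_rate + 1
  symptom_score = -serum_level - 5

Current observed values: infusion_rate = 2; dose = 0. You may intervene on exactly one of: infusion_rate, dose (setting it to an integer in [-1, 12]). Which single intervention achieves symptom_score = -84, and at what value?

Intervening on infusion_rate: symptom_score = infusion_rate + 10. Reaching -84 requires infusion_rate = -94, outside [-1, 12].
Intervening on dose: with other inputs at their observed values, symptom_score = -8*dose + 12. Solving for -84 gives dose = 12, within [-1, 12].

set dose = 12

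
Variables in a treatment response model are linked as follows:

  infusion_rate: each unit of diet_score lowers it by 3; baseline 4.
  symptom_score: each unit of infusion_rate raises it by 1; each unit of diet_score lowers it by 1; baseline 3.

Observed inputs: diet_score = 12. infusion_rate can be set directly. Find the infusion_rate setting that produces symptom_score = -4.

Intervening on infusion_rate fixes its value directly, overriding its dependence on diet_score.
Substituting into the symptom_score equation gives symptom_score = infusion_rate - 9.
Solve infusion_rate - 9 = -4: infusion_rate = (-4 + 9) / 1 = 5.

infusion_rate = 5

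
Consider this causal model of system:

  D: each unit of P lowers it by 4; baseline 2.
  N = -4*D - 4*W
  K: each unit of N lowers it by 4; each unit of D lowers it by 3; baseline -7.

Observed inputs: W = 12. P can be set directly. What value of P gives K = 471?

Substituting into the N equation gives N = 16*P - 56.
So K = -52*P + 211.
Solve -52*P + 211 = 471: P = (471 - 211) / -52 = -5.

P = -5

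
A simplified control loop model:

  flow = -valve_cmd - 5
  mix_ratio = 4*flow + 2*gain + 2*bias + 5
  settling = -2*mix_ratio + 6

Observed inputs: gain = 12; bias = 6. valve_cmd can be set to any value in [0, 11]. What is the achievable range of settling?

Substituting into the mix_ratio equation gives mix_ratio = -4*valve_cmd + 21.
Substituting into the settling equation gives settling = 8*valve_cmd - 36.
Linear in valve_cmd, so extremes are at the endpoints: valve_cmd = 0 gives settling = -36; valve_cmd = 11 gives settling = 52.

-36 to 52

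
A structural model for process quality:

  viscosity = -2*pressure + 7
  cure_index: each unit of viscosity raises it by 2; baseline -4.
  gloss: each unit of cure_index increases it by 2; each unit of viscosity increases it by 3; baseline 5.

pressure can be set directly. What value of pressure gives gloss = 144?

Substituting into the cure_index equation gives cure_index = -4*pressure + 10.
So gloss = -14*pressure + 46.
Solve -14*pressure + 46 = 144: pressure = (144 - 46) / -14 = -7.

pressure = -7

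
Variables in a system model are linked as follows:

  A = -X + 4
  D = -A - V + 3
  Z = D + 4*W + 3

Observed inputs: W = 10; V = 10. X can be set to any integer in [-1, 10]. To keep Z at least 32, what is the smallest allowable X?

X = 0

Substituting into the D equation gives D = X - 11.
Substituting into the Z equation gives Z = X + 32.
Require X + 32 ≥ 32, so X ≥ 0.
The smallest integer in [-1, 10] satisfying this is 0.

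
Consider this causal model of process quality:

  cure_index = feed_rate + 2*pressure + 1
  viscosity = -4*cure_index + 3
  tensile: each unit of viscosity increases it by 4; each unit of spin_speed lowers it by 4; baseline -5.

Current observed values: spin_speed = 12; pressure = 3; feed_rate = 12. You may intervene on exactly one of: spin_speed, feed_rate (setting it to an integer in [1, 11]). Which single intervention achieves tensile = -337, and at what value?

Intervening on spin_speed: with other inputs at their observed values, tensile = -4*spin_speed - 297. Solving for -337 gives spin_speed = 10, within [1, 11].
Intervening on feed_rate: tensile = -16*feed_rate - 153. Reaching -337 requires feed_rate = 23/2, not an integer.

set spin_speed = 10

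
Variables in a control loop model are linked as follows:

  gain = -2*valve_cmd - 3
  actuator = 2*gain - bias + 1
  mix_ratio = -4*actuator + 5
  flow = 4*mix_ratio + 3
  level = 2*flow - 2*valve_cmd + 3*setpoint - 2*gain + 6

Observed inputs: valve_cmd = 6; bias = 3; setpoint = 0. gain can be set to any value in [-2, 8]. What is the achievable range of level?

-424 to 236

Intervening on gain fixes its value directly, overriding its dependence on valve_cmd.
Substituting into the actuator equation gives actuator = 2*gain - 2.
Substituting into the mix_ratio equation gives mix_ratio = -8*gain + 13.
This gives flow = -32*gain + 55.
level becomes -66*gain + 104.
Linear in gain, so extremes are at the endpoints: gain = -2 gives level = 236; gain = 8 gives level = -424.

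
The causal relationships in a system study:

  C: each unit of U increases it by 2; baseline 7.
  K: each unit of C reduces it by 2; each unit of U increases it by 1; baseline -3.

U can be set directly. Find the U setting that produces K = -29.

Substituting into the K equation gives K = -3*U - 17.
Solve -3*U - 17 = -29: U = (-29 + 17) / -3 = 4.

U = 4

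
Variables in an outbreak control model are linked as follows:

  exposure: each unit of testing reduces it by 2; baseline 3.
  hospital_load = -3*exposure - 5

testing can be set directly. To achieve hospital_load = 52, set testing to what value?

testing = 11

Substituting into the hospital_load equation gives hospital_load = 6*testing - 14.
Solve 6*testing - 14 = 52: testing = (52 + 14) / 6 = 11.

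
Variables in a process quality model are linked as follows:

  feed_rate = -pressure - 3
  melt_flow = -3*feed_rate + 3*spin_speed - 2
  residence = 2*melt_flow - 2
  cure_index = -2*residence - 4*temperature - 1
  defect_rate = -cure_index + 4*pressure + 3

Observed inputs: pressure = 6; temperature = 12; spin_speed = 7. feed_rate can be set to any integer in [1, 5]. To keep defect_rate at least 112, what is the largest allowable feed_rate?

Intervening on feed_rate fixes its value directly, overriding its dependence on pressure.
Substituting into the melt_flow equation gives melt_flow = -3*feed_rate + 19.
This gives residence = -6*feed_rate + 36.
cure_index becomes 12*feed_rate - 121.
This gives defect_rate = -12*feed_rate + 148.
Require -12*feed_rate + 148 ≥ 112, so feed_rate ≤ 3.
The largest integer in [1, 5] satisfying this is 3.

feed_rate = 3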